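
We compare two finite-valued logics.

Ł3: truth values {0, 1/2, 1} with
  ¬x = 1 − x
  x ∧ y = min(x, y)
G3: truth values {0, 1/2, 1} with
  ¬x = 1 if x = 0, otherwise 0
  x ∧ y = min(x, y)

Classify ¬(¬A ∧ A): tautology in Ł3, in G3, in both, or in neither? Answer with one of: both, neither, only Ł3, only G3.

only G3

In Ł3: at A = 1/2 the value is 1/2 — not a tautology.
In G3: every assignment gives 1 — tautology.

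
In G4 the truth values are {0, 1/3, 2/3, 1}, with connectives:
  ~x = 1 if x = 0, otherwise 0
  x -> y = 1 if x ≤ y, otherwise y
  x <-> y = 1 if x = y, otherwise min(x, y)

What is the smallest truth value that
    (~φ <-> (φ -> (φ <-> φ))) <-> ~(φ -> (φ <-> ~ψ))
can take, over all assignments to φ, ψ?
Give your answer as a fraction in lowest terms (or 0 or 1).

0

Take φ = 0, ψ = 0:
~φ = ~0 = 1
φ <-> φ = 0 <-> 0 = 1
φ -> (φ <-> φ) = 0 -> 1 = 1
~φ <-> (φ -> (φ <-> φ)) = 1 <-> 1 = 1
~ψ = ~0 = 1
φ <-> ~ψ = 0 <-> 1 = 0
φ -> (φ <-> ~ψ) = 0 -> 0 = 1
~(φ -> (φ <-> ~ψ)) = ~1 = 0
(~φ <-> (φ -> (φ <-> φ))) <-> ~(φ -> (φ <-> ~ψ)) = 1 <-> 0 = 0
No assignment yields a value below 0, so this is the minimum.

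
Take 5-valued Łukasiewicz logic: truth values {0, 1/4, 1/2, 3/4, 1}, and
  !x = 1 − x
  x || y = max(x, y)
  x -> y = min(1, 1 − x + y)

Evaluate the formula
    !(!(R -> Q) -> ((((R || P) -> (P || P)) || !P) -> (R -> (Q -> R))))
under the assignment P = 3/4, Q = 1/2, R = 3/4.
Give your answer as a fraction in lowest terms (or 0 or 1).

R -> Q = 3/4 -> 1/2 = 3/4
!(R -> Q) = !3/4 = 1/4
R || P = 3/4 || 3/4 = 3/4
P || P = 3/4 || 3/4 = 3/4
(R || P) -> (P || P) = 3/4 -> 3/4 = 1
!P = !3/4 = 1/4
((R || P) -> (P || P)) || !P = 1 || 1/4 = 1
Q -> R = 1/2 -> 3/4 = 1
R -> (Q -> R) = 3/4 -> 1 = 1
(((R || P) -> (P || P)) || !P) -> (R -> (Q -> R)) = 1 -> 1 = 1
!(R -> Q) -> ((((R || P) -> (P || P)) || !P) -> (R -> (Q -> R))) = 1/4 -> 1 = 1
!(!(R -> Q) -> ((((R || P) -> (P || P)) || !P) -> (R -> (Q -> R)))) = !1 = 0

0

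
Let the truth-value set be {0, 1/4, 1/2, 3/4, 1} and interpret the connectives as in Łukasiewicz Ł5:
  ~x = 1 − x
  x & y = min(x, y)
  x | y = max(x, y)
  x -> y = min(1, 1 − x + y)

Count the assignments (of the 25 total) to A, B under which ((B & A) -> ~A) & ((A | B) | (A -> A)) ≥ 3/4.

20

value 1: 18 assignments (counts)
value 3/4: 2 assignments (counts)
value 1/2: 3 assignments
value 1/4: 1 assignment
value 0: 1 assignment
So 20 of the 25 assignments meet the threshold.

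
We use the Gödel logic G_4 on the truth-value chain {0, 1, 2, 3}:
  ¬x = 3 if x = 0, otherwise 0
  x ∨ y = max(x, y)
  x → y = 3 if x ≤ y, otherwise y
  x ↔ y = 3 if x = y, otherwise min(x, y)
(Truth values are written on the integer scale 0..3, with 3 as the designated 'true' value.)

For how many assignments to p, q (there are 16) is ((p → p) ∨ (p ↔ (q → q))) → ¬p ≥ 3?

4

p = 0, q = 0 ↦ 3  ≥
p = 0, q = 1 ↦ 3  ≥
p = 0, q = 2 ↦ 3  ≥
p = 0, q = 3 ↦ 3  ≥
p = 1, q = 0 ↦ 0  <
p = 1, q = 1 ↦ 0  <
p = 1, q = 2 ↦ 0  <
p = 1, q = 3 ↦ 0  <
p = 2, q = 0 ↦ 0  <
p = 2, q = 1 ↦ 0  <
p = 2, q = 2 ↦ 0  <
p = 2, q = 3 ↦ 0  <
p = 3, q = 0 ↦ 0  <
p = 3, q = 1 ↦ 0  <
p = 3, q = 2 ↦ 0  <
p = 3, q = 3 ↦ 0  <
So 4 of the 16 assignments meet the threshold.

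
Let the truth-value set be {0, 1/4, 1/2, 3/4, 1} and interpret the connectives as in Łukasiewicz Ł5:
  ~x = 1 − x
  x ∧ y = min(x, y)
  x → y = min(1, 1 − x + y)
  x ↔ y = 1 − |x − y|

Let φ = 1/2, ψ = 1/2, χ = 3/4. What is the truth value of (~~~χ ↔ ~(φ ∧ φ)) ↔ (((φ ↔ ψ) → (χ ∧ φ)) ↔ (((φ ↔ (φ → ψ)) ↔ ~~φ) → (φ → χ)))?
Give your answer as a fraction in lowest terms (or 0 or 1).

~χ = ~3/4 = 1/4
~~χ = ~1/4 = 3/4
~~~χ = ~3/4 = 1/4
φ ∧ φ = 1/2 ∧ 1/2 = 1/2
~(φ ∧ φ) = ~1/2 = 1/2
~~~χ ↔ ~(φ ∧ φ) = 1/4 ↔ 1/2 = 3/4
φ ↔ ψ = 1/2 ↔ 1/2 = 1
χ ∧ φ = 3/4 ∧ 1/2 = 1/2
(φ ↔ ψ) → (χ ∧ φ) = 1 → 1/2 = 1/2
φ → ψ = 1/2 → 1/2 = 1
φ ↔ (φ → ψ) = 1/2 ↔ 1 = 1/2
~φ = ~1/2 = 1/2
~~φ = ~1/2 = 1/2
(φ ↔ (φ → ψ)) ↔ ~~φ = 1/2 ↔ 1/2 = 1
φ → χ = 1/2 → 3/4 = 1
((φ ↔ (φ → ψ)) ↔ ~~φ) → (φ → χ) = 1 → 1 = 1
((φ ↔ ψ) → (χ ∧ φ)) ↔ (((φ ↔ (φ → ψ)) ↔ ~~φ) → (φ → χ)) = 1/2 ↔ 1 = 1/2
(~~~χ ↔ ~(φ ∧ φ)) ↔ (((φ ↔ ψ) → (χ ∧ φ)) ↔ (((φ ↔ (φ → ψ)) ↔ ~~φ) → (φ → χ))) = 3/4 ↔ 1/2 = 3/4

3/4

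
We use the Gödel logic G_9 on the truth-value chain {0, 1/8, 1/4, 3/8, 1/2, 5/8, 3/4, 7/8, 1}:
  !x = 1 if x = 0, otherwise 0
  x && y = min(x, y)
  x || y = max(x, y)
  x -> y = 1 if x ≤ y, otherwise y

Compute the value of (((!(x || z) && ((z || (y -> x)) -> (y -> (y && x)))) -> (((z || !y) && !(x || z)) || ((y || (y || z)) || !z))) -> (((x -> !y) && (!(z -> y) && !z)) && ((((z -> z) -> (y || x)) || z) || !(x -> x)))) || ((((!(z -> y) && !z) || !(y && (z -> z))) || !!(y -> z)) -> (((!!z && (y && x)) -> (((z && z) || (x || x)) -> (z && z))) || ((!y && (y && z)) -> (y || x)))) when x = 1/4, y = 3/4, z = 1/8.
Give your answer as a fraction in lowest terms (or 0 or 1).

x || z = 1/4 || 1/8 = 1/4
!(x || z) = !1/4 = 0
y -> x = 3/4 -> 1/4 = 1/4
z || (y -> x) = 1/8 || 1/4 = 1/4
y && x = 3/4 && 1/4 = 1/4
y -> (y && x) = 3/4 -> 1/4 = 1/4
(z || (y -> x)) -> (y -> (y && x)) = 1/4 -> 1/4 = 1
!(x || z) && ((z || (y -> x)) -> (y -> (y && x))) = 0 && 1 = 0
!y = !3/4 = 0
z || !y = 1/8 || 0 = 1/8
x || z = 1/4 || 1/8 = 1/4
!(x || z) = !1/4 = 0
(z || !y) && !(x || z) = 1/8 && 0 = 0
y || z = 3/4 || 1/8 = 3/4
y || (y || z) = 3/4 || 3/4 = 3/4
!z = !1/8 = 0
(y || (y || z)) || !z = 3/4 || 0 = 3/4
((z || !y) && !(x || z)) || ((y || (y || z)) || !z) = 0 || 3/4 = 3/4
(!(x || z) && ((z || (y -> x)) -> (y -> (y && x)))) -> (((z || !y) && !(x || z)) || ((y || (y || z)) || !z)) = 0 -> 3/4 = 1
!y = !3/4 = 0
x -> !y = 1/4 -> 0 = 0
z -> y = 1/8 -> 3/4 = 1
!(z -> y) = !1 = 0
!z = !1/8 = 0
!(z -> y) && !z = 0 && 0 = 0
(x -> !y) && (!(z -> y) && !z) = 0 && 0 = 0
z -> z = 1/8 -> 1/8 = 1
y || x = 3/4 || 1/4 = 3/4
(z -> z) -> (y || x) = 1 -> 3/4 = 3/4
((z -> z) -> (y || x)) || z = 3/4 || 1/8 = 3/4
x -> x = 1/4 -> 1/4 = 1
!(x -> x) = !1 = 0
(((z -> z) -> (y || x)) || z) || !(x -> x) = 3/4 || 0 = 3/4
((x -> !y) && (!(z -> y) && !z)) && ((((z -> z) -> (y || x)) || z) || !(x -> x)) = 0 && 3/4 = 0
((!(x || z) && ((z || (y -> x)) -> (y -> (y && x)))) -> (((z || !y) && !(x || z)) || ((y || (y || z)) || !z))) -> (((x -> !y) && (!(z -> y) && !z)) && ((((z -> z) -> (y || x)) || z) || !(x -> x))) = 1 -> 0 = 0
z -> y = 1/8 -> 3/4 = 1
!(z -> y) = !1 = 0
!z = !1/8 = 0
!(z -> y) && !z = 0 && 0 = 0
z -> z = 1/8 -> 1/8 = 1
y && (z -> z) = 3/4 && 1 = 3/4
!(y && (z -> z)) = !3/4 = 0
(!(z -> y) && !z) || !(y && (z -> z)) = 0 || 0 = 0
y -> z = 3/4 -> 1/8 = 1/8
!(y -> z) = !1/8 = 0
!!(y -> z) = !0 = 1
((!(z -> y) && !z) || !(y && (z -> z))) || !!(y -> z) = 0 || 1 = 1
!z = !1/8 = 0
!!z = !0 = 1
y && x = 3/4 && 1/4 = 1/4
!!z && (y && x) = 1 && 1/4 = 1/4
z && z = 1/8 && 1/8 = 1/8
x || x = 1/4 || 1/4 = 1/4
(z && z) || (x || x) = 1/8 || 1/4 = 1/4
z && z = 1/8 && 1/8 = 1/8
((z && z) || (x || x)) -> (z && z) = 1/4 -> 1/8 = 1/8
(!!z && (y && x)) -> (((z && z) || (x || x)) -> (z && z)) = 1/4 -> 1/8 = 1/8
!y = !3/4 = 0
y && z = 3/4 && 1/8 = 1/8
!y && (y && z) = 0 && 1/8 = 0
y || x = 3/4 || 1/4 = 3/4
(!y && (y && z)) -> (y || x) = 0 -> 3/4 = 1
((!!z && (y && x)) -> (((z && z) || (x || x)) -> (z && z))) || ((!y && (y && z)) -> (y || x)) = 1/8 || 1 = 1
(((!(z -> y) && !z) || !(y && (z -> z))) || !!(y -> z)) -> (((!!z && (y && x)) -> (((z && z) || (x || x)) -> (z && z))) || ((!y && (y && z)) -> (y || x))) = 1 -> 1 = 1
(((!(x || z) && ((z || (y -> x)) -> (y -> (y && x)))) -> (((z || !y) && !(x || z)) || ((y || (y || z)) || !z))) -> (((x -> !y) && (!(z -> y) && !z)) && ((((z -> z) -> (y || x)) || z) || !(x -> x)))) || ((((!(z -> y) && !z) || !(y && (z -> z))) || !!(y -> z)) -> (((!!z && (y && x)) -> (((z && z) || (x || x)) -> (z && z))) || ((!y && (y && z)) -> (y || x)))) = 0 || 1 = 1

1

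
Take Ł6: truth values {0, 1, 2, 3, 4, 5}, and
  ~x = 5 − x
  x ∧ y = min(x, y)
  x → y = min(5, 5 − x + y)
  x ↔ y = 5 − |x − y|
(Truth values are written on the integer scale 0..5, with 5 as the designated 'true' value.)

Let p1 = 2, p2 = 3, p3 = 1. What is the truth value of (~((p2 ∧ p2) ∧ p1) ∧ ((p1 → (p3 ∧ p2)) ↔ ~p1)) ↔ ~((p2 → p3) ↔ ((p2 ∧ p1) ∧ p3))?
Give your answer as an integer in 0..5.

4

p2 ∧ p2 = 3 ∧ 3 = 3
(p2 ∧ p2) ∧ p1 = 3 ∧ 2 = 2
~((p2 ∧ p2) ∧ p1) = ~2 = 3
p3 ∧ p2 = 1 ∧ 3 = 1
p1 → (p3 ∧ p2) = 2 → 1 = 4
~p1 = ~2 = 3
(p1 → (p3 ∧ p2)) ↔ ~p1 = 4 ↔ 3 = 4
~((p2 ∧ p2) ∧ p1) ∧ ((p1 → (p3 ∧ p2)) ↔ ~p1) = 3 ∧ 4 = 3
p2 → p3 = 3 → 1 = 3
p2 ∧ p1 = 3 ∧ 2 = 2
(p2 ∧ p1) ∧ p3 = 2 ∧ 1 = 1
(p2 → p3) ↔ ((p2 ∧ p1) ∧ p3) = 3 ↔ 1 = 3
~((p2 → p3) ↔ ((p2 ∧ p1) ∧ p3)) = ~3 = 2
(~((p2 ∧ p2) ∧ p1) ∧ ((p1 → (p3 ∧ p2)) ↔ ~p1)) ↔ ~((p2 → p3) ↔ ((p2 ∧ p1) ∧ p3)) = 3 ↔ 2 = 4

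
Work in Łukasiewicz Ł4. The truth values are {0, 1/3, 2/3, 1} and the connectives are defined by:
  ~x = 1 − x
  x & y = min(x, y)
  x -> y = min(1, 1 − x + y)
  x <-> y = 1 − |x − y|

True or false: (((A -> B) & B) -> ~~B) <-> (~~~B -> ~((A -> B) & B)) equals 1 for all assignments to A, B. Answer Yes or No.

A = 0, B = 0 ↦ 1
A = 0, B = 1/3 ↦ 1
A = 0, B = 2/3 ↦ 1
A = 0, B = 1 ↦ 1
A = 1/3, B = 0 ↦ 1
A = 1/3, B = 1/3 ↦ 1
A = 1/3, B = 2/3 ↦ 1
A = 1/3, B = 1 ↦ 1
A = 2/3, B = 0 ↦ 1
A = 2/3, B = 1/3 ↦ 1
A = 2/3, B = 2/3 ↦ 1
A = 2/3, B = 1 ↦ 1
A = 1, B = 0 ↦ 1
A = 1, B = 1/3 ↦ 1
A = 1, B = 2/3 ↦ 1
A = 1, B = 1 ↦ 1
Every assignment gives a value ≥ 1.

Yes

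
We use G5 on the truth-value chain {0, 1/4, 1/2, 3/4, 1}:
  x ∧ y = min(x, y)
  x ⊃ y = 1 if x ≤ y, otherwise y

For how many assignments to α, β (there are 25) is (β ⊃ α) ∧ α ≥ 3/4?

10

value 1: 5 assignments (counts)
value 3/4: 5 assignments (counts)
value 1/2: 5 assignments
value 1/4: 5 assignments
value 0: 5 assignments
So 10 of the 25 assignments meet the threshold.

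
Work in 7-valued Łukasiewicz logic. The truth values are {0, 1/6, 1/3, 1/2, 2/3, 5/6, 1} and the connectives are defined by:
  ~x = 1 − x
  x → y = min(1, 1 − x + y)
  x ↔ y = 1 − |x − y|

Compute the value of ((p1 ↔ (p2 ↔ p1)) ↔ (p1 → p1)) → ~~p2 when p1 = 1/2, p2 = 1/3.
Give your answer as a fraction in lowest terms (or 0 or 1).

p2 ↔ p1 = 1/3 ↔ 1/2 = 5/6
p1 ↔ (p2 ↔ p1) = 1/2 ↔ 5/6 = 2/3
p1 → p1 = 1/2 → 1/2 = 1
(p1 ↔ (p2 ↔ p1)) ↔ (p1 → p1) = 2/3 ↔ 1 = 2/3
~p2 = ~1/3 = 2/3
~~p2 = ~2/3 = 1/3
((p1 ↔ (p2 ↔ p1)) ↔ (p1 → p1)) → ~~p2 = 2/3 → 1/3 = 2/3

2/3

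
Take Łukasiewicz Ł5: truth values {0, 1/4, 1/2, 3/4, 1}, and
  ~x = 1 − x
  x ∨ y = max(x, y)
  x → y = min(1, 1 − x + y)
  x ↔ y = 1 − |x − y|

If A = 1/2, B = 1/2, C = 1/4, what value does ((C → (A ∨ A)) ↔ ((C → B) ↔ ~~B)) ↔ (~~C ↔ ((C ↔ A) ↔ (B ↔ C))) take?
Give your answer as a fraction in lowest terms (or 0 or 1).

3/4

A ∨ A = 1/2 ∨ 1/2 = 1/2
C → (A ∨ A) = 1/4 → 1/2 = 1
C → B = 1/4 → 1/2 = 1
~B = ~1/2 = 1/2
~~B = ~1/2 = 1/2
(C → B) ↔ ~~B = 1 ↔ 1/2 = 1/2
(C → (A ∨ A)) ↔ ((C → B) ↔ ~~B) = 1 ↔ 1/2 = 1/2
~C = ~1/4 = 3/4
~~C = ~3/4 = 1/4
C ↔ A = 1/4 ↔ 1/2 = 3/4
B ↔ C = 1/2 ↔ 1/4 = 3/4
(C ↔ A) ↔ (B ↔ C) = 3/4 ↔ 3/4 = 1
~~C ↔ ((C ↔ A) ↔ (B ↔ C)) = 1/4 ↔ 1 = 1/4
((C → (A ∨ A)) ↔ ((C → B) ↔ ~~B)) ↔ (~~C ↔ ((C ↔ A) ↔ (B ↔ C))) = 1/2 ↔ 1/4 = 3/4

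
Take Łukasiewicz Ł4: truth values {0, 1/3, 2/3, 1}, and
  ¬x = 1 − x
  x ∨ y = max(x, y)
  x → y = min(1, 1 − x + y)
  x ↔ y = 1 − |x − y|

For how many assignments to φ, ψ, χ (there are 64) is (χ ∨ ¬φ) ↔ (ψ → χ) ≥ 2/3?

53

value 1: 31 assignments (counts)
value 2/3: 22 assignments (counts)
value 1/3: 9 assignments
value 0: 2 assignments
So 53 of the 64 assignments meet the threshold.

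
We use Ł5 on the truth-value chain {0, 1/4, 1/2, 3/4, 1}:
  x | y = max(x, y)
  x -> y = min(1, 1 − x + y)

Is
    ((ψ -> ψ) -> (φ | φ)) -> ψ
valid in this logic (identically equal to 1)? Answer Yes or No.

No

Counterexample: take φ = 1/4, ψ = 0.
ψ -> ψ = 0 -> 0 = 1
φ | φ = 1/4 | 1/4 = 1/4
(ψ -> ψ) -> (φ | φ) = 1 -> 1/4 = 1/4
((ψ -> ψ) -> (φ | φ)) -> ψ = 1/4 -> 0 = 3/4
This gives 3/4 ≠ 1.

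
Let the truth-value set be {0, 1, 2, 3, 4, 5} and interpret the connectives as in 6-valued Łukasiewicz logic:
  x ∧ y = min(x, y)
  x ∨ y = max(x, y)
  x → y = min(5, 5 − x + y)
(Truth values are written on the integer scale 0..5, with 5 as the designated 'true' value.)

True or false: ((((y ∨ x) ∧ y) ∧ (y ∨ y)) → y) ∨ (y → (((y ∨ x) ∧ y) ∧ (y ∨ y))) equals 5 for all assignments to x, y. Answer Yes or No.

At x = 5, y = 1, for instance:
y ∨ x = 1 ∨ 5 = 5
(y ∨ x) ∧ y = 5 ∧ 1 = 1
y ∨ y = 1 ∨ 1 = 1
((y ∨ x) ∧ y) ∧ (y ∨ y) = 1 ∧ 1 = 1
(((y ∨ x) ∧ y) ∧ (y ∨ y)) → y = 1 → 1 = 5
y → (((y ∨ x) ∧ y) ∧ (y ∨ y)) = 1 → 1 = 5
((((y ∨ x) ∧ y) ∧ (y ∨ y)) → y) ∨ (y → (((y ∨ x) ∧ y) ∧ (y ∨ y))) = 5 ∨ 5 = 5
and checking the remaining 35 assignments likewise gives ≥ 5 in every case.

Yes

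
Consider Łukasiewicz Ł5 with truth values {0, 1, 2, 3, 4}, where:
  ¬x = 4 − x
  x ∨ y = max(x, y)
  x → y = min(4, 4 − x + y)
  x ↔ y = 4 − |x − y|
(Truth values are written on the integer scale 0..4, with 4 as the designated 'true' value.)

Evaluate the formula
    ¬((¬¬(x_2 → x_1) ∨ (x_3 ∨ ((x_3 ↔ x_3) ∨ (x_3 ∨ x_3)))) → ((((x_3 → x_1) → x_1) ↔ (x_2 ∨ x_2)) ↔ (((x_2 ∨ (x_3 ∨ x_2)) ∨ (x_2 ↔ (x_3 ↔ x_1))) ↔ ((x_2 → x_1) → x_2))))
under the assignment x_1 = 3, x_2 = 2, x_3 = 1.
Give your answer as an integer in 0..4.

x_2 → x_1 = 2 → 3 = 4
¬(x_2 → x_1) = ¬4 = 0
¬¬(x_2 → x_1) = ¬0 = 4
x_3 ↔ x_3 = 1 ↔ 1 = 4
x_3 ∨ x_3 = 1 ∨ 1 = 1
(x_3 ↔ x_3) ∨ (x_3 ∨ x_3) = 4 ∨ 1 = 4
x_3 ∨ ((x_3 ↔ x_3) ∨ (x_3 ∨ x_3)) = 1 ∨ 4 = 4
¬¬(x_2 → x_1) ∨ (x_3 ∨ ((x_3 ↔ x_3) ∨ (x_3 ∨ x_3))) = 4 ∨ 4 = 4
x_3 → x_1 = 1 → 3 = 4
(x_3 → x_1) → x_1 = 4 → 3 = 3
x_2 ∨ x_2 = 2 ∨ 2 = 2
((x_3 → x_1) → x_1) ↔ (x_2 ∨ x_2) = 3 ↔ 2 = 3
x_3 ∨ x_2 = 1 ∨ 2 = 2
x_2 ∨ (x_3 ∨ x_2) = 2 ∨ 2 = 2
x_3 ↔ x_1 = 1 ↔ 3 = 2
x_2 ↔ (x_3 ↔ x_1) = 2 ↔ 2 = 4
(x_2 ∨ (x_3 ∨ x_2)) ∨ (x_2 ↔ (x_3 ↔ x_1)) = 2 ∨ 4 = 4
x_2 → x_1 = 2 → 3 = 4
(x_2 → x_1) → x_2 = 4 → 2 = 2
((x_2 ∨ (x_3 ∨ x_2)) ∨ (x_2 ↔ (x_3 ↔ x_1))) ↔ ((x_2 → x_1) → x_2) = 4 ↔ 2 = 2
(((x_3 → x_1) → x_1) ↔ (x_2 ∨ x_2)) ↔ (((x_2 ∨ (x_3 ∨ x_2)) ∨ (x_2 ↔ (x_3 ↔ x_1))) ↔ ((x_2 → x_1) → x_2)) = 3 ↔ 2 = 3
(¬¬(x_2 → x_1) ∨ (x_3 ∨ ((x_3 ↔ x_3) ∨ (x_3 ∨ x_3)))) → ((((x_3 → x_1) → x_1) ↔ (x_2 ∨ x_2)) ↔ (((x_2 ∨ (x_3 ∨ x_2)) ∨ (x_2 ↔ (x_3 ↔ x_1))) ↔ ((x_2 → x_1) → x_2))) = 4 → 3 = 3
¬((¬¬(x_2 → x_1) ∨ (x_3 ∨ ((x_3 ↔ x_3) ∨ (x_3 ∨ x_3)))) → ((((x_3 → x_1) → x_1) ↔ (x_2 ∨ x_2)) ↔ (((x_2 ∨ (x_3 ∨ x_2)) ∨ (x_2 ↔ (x_3 ↔ x_1))) ↔ ((x_2 → x_1) → x_2)))) = ¬3 = 1

1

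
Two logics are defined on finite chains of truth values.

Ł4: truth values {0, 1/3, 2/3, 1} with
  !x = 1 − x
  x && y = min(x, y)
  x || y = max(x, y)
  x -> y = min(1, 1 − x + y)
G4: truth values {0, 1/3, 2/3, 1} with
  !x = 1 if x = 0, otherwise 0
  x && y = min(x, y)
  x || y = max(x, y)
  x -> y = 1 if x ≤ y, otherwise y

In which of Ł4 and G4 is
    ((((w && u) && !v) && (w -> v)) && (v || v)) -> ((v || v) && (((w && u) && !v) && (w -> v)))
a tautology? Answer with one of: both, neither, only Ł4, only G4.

In Ł4: every assignment gives 1 — tautology.
In G4: every assignment gives 1 — tautology.

both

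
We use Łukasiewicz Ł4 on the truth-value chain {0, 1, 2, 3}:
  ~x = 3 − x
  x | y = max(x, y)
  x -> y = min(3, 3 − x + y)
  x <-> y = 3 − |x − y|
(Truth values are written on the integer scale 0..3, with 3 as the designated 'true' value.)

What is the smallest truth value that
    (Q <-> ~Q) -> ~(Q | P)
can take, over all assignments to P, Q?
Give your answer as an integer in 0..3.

Take P = 3, Q = 1:
~Q = ~1 = 2
Q <-> ~Q = 1 <-> 2 = 2
Q | P = 1 | 3 = 3
~(Q | P) = ~3 = 0
(Q <-> ~Q) -> ~(Q | P) = 2 -> 0 = 1
No assignment yields a value below 1, so this is the minimum.

1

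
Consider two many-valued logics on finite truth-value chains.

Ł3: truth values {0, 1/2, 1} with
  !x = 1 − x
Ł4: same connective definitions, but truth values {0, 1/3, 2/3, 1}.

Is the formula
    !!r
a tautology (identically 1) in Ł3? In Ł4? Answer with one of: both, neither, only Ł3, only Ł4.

neither

In Ł3: at r = 0 the value is 0 — not a tautology.
In Ł4: at r = 0 the value is 0 — not a tautology.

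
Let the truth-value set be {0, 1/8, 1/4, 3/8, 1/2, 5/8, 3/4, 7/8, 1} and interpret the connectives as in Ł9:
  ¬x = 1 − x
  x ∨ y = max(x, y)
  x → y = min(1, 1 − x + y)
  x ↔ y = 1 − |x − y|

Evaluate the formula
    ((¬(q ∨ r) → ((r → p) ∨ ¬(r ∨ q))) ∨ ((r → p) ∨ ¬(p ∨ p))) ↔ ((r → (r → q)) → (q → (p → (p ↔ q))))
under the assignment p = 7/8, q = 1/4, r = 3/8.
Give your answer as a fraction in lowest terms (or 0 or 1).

1

q ∨ r = 1/4 ∨ 3/8 = 3/8
¬(q ∨ r) = ¬3/8 = 5/8
r → p = 3/8 → 7/8 = 1
r ∨ q = 3/8 ∨ 1/4 = 3/8
¬(r ∨ q) = ¬3/8 = 5/8
(r → p) ∨ ¬(r ∨ q) = 1 ∨ 5/8 = 1
¬(q ∨ r) → ((r → p) ∨ ¬(r ∨ q)) = 5/8 → 1 = 1
r → p = 3/8 → 7/8 = 1
p ∨ p = 7/8 ∨ 7/8 = 7/8
¬(p ∨ p) = ¬7/8 = 1/8
(r → p) ∨ ¬(p ∨ p) = 1 ∨ 1/8 = 1
(¬(q ∨ r) → ((r → p) ∨ ¬(r ∨ q))) ∨ ((r → p) ∨ ¬(p ∨ p)) = 1 ∨ 1 = 1
r → q = 3/8 → 1/4 = 7/8
r → (r → q) = 3/8 → 7/8 = 1
p ↔ q = 7/8 ↔ 1/4 = 3/8
p → (p ↔ q) = 7/8 → 3/8 = 1/2
q → (p → (p ↔ q)) = 1/4 → 1/2 = 1
(r → (r → q)) → (q → (p → (p ↔ q))) = 1 → 1 = 1
((¬(q ∨ r) → ((r → p) ∨ ¬(r ∨ q))) ∨ ((r → p) ∨ ¬(p ∨ p))) ↔ ((r → (r → q)) → (q → (p → (p ↔ q)))) = 1 ↔ 1 = 1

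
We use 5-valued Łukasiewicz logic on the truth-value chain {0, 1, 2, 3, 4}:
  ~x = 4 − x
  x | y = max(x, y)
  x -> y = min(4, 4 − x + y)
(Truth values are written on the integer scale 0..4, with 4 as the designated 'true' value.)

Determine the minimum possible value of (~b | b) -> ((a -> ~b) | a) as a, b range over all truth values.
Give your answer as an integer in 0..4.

2

Take a = 2, b = 4:
~b = ~4 = 0
~b | b = 0 | 4 = 4
~b = ~4 = 0
a -> ~b = 2 -> 0 = 2
(a -> ~b) | a = 2 | 2 = 2
(~b | b) -> ((a -> ~b) | a) = 4 -> 2 = 2
No assignment yields a value below 2, so this is the minimum.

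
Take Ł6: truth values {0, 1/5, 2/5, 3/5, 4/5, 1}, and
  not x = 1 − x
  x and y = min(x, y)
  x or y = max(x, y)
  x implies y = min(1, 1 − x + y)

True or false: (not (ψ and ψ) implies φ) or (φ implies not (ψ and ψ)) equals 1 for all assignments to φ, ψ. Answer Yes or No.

Yes

At φ = 3/5, ψ = 1/5, for instance:
ψ and ψ = 1/5 and 1/5 = 1/5
not (ψ and ψ) = not 1/5 = 4/5
not (ψ and ψ) implies φ = 4/5 implies 3/5 = 4/5
φ implies not (ψ and ψ) = 3/5 implies 4/5 = 1
(not (ψ and ψ) implies φ) or (φ implies not (ψ and ψ)) = 4/5 or 1 = 1
and checking the remaining 35 assignments likewise gives ≥ 1 in every case.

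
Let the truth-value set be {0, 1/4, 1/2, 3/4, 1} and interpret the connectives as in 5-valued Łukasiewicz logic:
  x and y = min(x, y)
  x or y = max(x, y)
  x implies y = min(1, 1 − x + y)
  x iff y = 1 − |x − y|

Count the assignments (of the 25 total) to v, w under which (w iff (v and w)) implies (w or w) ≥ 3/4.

value 1: 9 assignments (counts)
value 3/4: 3 assignments (counts)
value 1/2: 4 assignments
value 1/4: 4 assignments
value 0: 5 assignments
So 12 of the 25 assignments meet the threshold.

12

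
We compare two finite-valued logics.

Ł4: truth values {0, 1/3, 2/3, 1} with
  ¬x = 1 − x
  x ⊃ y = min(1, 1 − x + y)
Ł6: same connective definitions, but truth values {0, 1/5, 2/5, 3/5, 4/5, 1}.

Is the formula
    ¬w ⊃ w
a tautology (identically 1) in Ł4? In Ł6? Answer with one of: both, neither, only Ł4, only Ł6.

neither

In Ł4: at w = 0 the value is 0 — not a tautology.
In Ł6: at w = 0 the value is 0 — not a tautology.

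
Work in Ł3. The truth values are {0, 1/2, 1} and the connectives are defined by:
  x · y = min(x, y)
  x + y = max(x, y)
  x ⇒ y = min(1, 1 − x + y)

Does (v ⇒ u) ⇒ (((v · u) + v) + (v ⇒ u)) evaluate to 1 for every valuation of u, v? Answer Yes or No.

Yes

u = 0, v = 0 ↦ 1
u = 0, v = 1/2 ↦ 1
u = 0, v = 1 ↦ 1
u = 1/2, v = 0 ↦ 1
u = 1/2, v = 1/2 ↦ 1
u = 1/2, v = 1 ↦ 1
u = 1, v = 0 ↦ 1
u = 1, v = 1/2 ↦ 1
u = 1, v = 1 ↦ 1
Every assignment gives a value ≥ 1.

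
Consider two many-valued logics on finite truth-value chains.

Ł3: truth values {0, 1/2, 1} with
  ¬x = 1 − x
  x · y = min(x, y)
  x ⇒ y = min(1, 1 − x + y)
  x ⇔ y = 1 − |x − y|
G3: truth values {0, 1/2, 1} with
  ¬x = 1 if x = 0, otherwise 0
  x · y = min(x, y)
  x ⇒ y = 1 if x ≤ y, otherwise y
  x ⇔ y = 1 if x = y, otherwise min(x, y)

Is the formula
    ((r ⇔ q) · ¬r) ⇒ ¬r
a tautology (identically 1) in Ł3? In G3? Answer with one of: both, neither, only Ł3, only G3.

both

In Ł3: every assignment gives 1 — tautology.
In G3: every assignment gives 1 — tautology.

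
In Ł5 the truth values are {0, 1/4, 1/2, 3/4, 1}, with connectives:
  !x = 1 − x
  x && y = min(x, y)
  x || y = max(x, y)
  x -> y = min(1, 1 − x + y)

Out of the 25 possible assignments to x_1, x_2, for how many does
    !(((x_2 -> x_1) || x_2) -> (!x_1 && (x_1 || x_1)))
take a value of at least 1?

7

value 1: 7 assignments (counts)
value 3/4: 10 assignments
value 1/2: 7 assignments
value 1/4: 1 assignment
So 7 of the 25 assignments meet the threshold.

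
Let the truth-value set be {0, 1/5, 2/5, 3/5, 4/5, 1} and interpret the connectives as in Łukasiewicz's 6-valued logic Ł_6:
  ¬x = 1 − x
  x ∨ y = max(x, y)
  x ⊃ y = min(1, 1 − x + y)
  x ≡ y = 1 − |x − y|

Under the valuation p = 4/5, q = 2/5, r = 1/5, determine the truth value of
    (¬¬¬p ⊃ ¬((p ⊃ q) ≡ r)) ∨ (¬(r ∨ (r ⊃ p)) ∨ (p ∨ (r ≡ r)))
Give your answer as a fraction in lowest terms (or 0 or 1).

¬p = ¬4/5 = 1/5
¬¬p = ¬1/5 = 4/5
¬¬¬p = ¬4/5 = 1/5
p ⊃ q = 4/5 ⊃ 2/5 = 3/5
(p ⊃ q) ≡ r = 3/5 ≡ 1/5 = 3/5
¬((p ⊃ q) ≡ r) = ¬3/5 = 2/5
¬¬¬p ⊃ ¬((p ⊃ q) ≡ r) = 1/5 ⊃ 2/5 = 1
r ⊃ p = 1/5 ⊃ 4/5 = 1
r ∨ (r ⊃ p) = 1/5 ∨ 1 = 1
¬(r ∨ (r ⊃ p)) = ¬1 = 0
r ≡ r = 1/5 ≡ 1/5 = 1
p ∨ (r ≡ r) = 4/5 ∨ 1 = 1
¬(r ∨ (r ⊃ p)) ∨ (p ∨ (r ≡ r)) = 0 ∨ 1 = 1
(¬¬¬p ⊃ ¬((p ⊃ q) ≡ r)) ∨ (¬(r ∨ (r ⊃ p)) ∨ (p ∨ (r ≡ r))) = 1 ∨ 1 = 1

1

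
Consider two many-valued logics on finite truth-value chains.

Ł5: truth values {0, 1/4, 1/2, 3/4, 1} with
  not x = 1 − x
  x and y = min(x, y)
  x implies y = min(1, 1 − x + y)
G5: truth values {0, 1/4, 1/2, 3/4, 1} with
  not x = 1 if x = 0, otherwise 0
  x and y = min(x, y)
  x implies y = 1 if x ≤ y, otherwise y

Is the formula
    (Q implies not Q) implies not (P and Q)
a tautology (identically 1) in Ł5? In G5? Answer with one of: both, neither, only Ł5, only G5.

In Ł5: at P = 1/4, Q = 1/4 the value is 3/4 — not a tautology.
In G5: every assignment gives 1 — tautology.

only G5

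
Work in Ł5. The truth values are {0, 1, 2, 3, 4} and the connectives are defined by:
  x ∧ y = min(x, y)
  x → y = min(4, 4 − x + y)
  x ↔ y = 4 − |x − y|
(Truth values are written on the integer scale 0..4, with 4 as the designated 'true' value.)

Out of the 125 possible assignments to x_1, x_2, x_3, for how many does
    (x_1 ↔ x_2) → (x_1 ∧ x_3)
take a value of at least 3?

value 4: 41 assignments (counts)
value 3: 28 assignments (counts)
value 2: 28 assignments
value 1: 19 assignments
value 0: 9 assignments
So 69 of the 125 assignments meet the threshold.

69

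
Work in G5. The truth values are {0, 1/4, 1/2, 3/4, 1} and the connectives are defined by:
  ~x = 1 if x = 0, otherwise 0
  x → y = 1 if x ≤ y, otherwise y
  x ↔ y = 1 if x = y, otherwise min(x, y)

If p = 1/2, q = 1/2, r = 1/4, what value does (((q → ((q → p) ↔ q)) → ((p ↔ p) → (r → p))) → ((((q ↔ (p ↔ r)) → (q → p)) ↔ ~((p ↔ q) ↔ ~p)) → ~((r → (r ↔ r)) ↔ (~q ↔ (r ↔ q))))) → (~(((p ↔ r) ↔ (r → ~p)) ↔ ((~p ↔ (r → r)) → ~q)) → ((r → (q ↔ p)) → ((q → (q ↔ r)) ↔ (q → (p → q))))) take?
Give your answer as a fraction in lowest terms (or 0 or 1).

q → p = 1/2 → 1/2 = 1
(q → p) ↔ q = 1 ↔ 1/2 = 1/2
q → ((q → p) ↔ q) = 1/2 → 1/2 = 1
p ↔ p = 1/2 ↔ 1/2 = 1
r → p = 1/4 → 1/2 = 1
(p ↔ p) → (r → p) = 1 → 1 = 1
(q → ((q → p) ↔ q)) → ((p ↔ p) → (r → p)) = 1 → 1 = 1
p ↔ r = 1/2 ↔ 1/4 = 1/4
q ↔ (p ↔ r) = 1/2 ↔ 1/4 = 1/4
q → p = 1/2 → 1/2 = 1
(q ↔ (p ↔ r)) → (q → p) = 1/4 → 1 = 1
p ↔ q = 1/2 ↔ 1/2 = 1
~p = ~1/2 = 0
(p ↔ q) ↔ ~p = 1 ↔ 0 = 0
~((p ↔ q) ↔ ~p) = ~0 = 1
((q ↔ (p ↔ r)) → (q → p)) ↔ ~((p ↔ q) ↔ ~p) = 1 ↔ 1 = 1
r ↔ r = 1/4 ↔ 1/4 = 1
r → (r ↔ r) = 1/4 → 1 = 1
~q = ~1/2 = 0
r ↔ q = 1/4 ↔ 1/2 = 1/4
~q ↔ (r ↔ q) = 0 ↔ 1/4 = 0
(r → (r ↔ r)) ↔ (~q ↔ (r ↔ q)) = 1 ↔ 0 = 0
~((r → (r ↔ r)) ↔ (~q ↔ (r ↔ q))) = ~0 = 1
(((q ↔ (p ↔ r)) → (q → p)) ↔ ~((p ↔ q) ↔ ~p)) → ~((r → (r ↔ r)) ↔ (~q ↔ (r ↔ q))) = 1 → 1 = 1
((q → ((q → p) ↔ q)) → ((p ↔ p) → (r → p))) → ((((q ↔ (p ↔ r)) → (q → p)) ↔ ~((p ↔ q) ↔ ~p)) → ~((r → (r ↔ r)) ↔ (~q ↔ (r ↔ q)))) = 1 → 1 = 1
p ↔ r = 1/2 ↔ 1/4 = 1/4
~p = ~1/2 = 0
r → ~p = 1/4 → 0 = 0
(p ↔ r) ↔ (r → ~p) = 1/4 ↔ 0 = 0
~p = ~1/2 = 0
r → r = 1/4 → 1/4 = 1
~p ↔ (r → r) = 0 ↔ 1 = 0
~q = ~1/2 = 0
(~p ↔ (r → r)) → ~q = 0 → 0 = 1
((p ↔ r) ↔ (r → ~p)) ↔ ((~p ↔ (r → r)) → ~q) = 0 ↔ 1 = 0
~(((p ↔ r) ↔ (r → ~p)) ↔ ((~p ↔ (r → r)) → ~q)) = ~0 = 1
q ↔ p = 1/2 ↔ 1/2 = 1
r → (q ↔ p) = 1/4 → 1 = 1
q ↔ r = 1/2 ↔ 1/4 = 1/4
q → (q ↔ r) = 1/2 → 1/4 = 1/4
p → q = 1/2 → 1/2 = 1
q → (p → q) = 1/2 → 1 = 1
(q → (q ↔ r)) ↔ (q → (p → q)) = 1/4 ↔ 1 = 1/4
(r → (q ↔ p)) → ((q → (q ↔ r)) ↔ (q → (p → q))) = 1 → 1/4 = 1/4
~(((p ↔ r) ↔ (r → ~p)) ↔ ((~p ↔ (r → r)) → ~q)) → ((r → (q ↔ p)) → ((q → (q ↔ r)) ↔ (q → (p → q)))) = 1 → 1/4 = 1/4
(((q → ((q → p) ↔ q)) → ((p ↔ p) → (r → p))) → ((((q ↔ (p ↔ r)) → (q → p)) ↔ ~((p ↔ q) ↔ ~p)) → ~((r → (r ↔ r)) ↔ (~q ↔ (r ↔ q))))) → (~(((p ↔ r) ↔ (r → ~p)) ↔ ((~p ↔ (r → r)) → ~q)) → ((r → (q ↔ p)) → ((q → (q ↔ r)) ↔ (q → (p → q))))) = 1 → 1/4 = 1/4

1/4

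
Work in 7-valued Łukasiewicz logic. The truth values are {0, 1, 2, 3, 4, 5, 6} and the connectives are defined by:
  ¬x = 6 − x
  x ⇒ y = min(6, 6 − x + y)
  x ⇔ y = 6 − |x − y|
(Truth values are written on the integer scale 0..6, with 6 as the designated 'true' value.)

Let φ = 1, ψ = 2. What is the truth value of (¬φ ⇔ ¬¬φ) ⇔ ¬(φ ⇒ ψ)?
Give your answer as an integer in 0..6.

4

¬φ = ¬1 = 5
¬φ = ¬1 = 5
¬¬φ = ¬5 = 1
¬φ ⇔ ¬¬φ = 5 ⇔ 1 = 2
φ ⇒ ψ = 1 ⇒ 2 = 6
¬(φ ⇒ ψ) = ¬6 = 0
(¬φ ⇔ ¬¬φ) ⇔ ¬(φ ⇒ ψ) = 2 ⇔ 0 = 4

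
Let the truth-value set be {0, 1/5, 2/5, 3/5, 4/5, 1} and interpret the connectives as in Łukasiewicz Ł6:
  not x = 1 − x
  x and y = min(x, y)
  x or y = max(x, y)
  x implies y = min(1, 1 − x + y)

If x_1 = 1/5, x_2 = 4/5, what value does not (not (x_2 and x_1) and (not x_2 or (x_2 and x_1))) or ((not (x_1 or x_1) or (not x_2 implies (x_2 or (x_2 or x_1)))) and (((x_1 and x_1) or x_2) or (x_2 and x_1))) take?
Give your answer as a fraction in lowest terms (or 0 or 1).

x_2 and x_1 = 4/5 and 1/5 = 1/5
not (x_2 and x_1) = not 1/5 = 4/5
not x_2 = not 4/5 = 1/5
x_2 and x_1 = 4/5 and 1/5 = 1/5
not x_2 or (x_2 and x_1) = 1/5 or 1/5 = 1/5
not (x_2 and x_1) and (not x_2 or (x_2 and x_1)) = 4/5 and 1/5 = 1/5
not (not (x_2 and x_1) and (not x_2 or (x_2 and x_1))) = not 1/5 = 4/5
x_1 or x_1 = 1/5 or 1/5 = 1/5
not (x_1 or x_1) = not 1/5 = 4/5
not x_2 = not 4/5 = 1/5
x_2 or x_1 = 4/5 or 1/5 = 4/5
x_2 or (x_2 or x_1) = 4/5 or 4/5 = 4/5
not x_2 implies (x_2 or (x_2 or x_1)) = 1/5 implies 4/5 = 1
not (x_1 or x_1) or (not x_2 implies (x_2 or (x_2 or x_1))) = 4/5 or 1 = 1
x_1 and x_1 = 1/5 and 1/5 = 1/5
(x_1 and x_1) or x_2 = 1/5 or 4/5 = 4/5
x_2 and x_1 = 4/5 and 1/5 = 1/5
((x_1 and x_1) or x_2) or (x_2 and x_1) = 4/5 or 1/5 = 4/5
(not (x_1 or x_1) or (not x_2 implies (x_2 or (x_2 or x_1)))) and (((x_1 and x_1) or x_2) or (x_2 and x_1)) = 1 and 4/5 = 4/5
not (not (x_2 and x_1) and (not x_2 or (x_2 and x_1))) or ((not (x_1 or x_1) or (not x_2 implies (x_2 or (x_2 or x_1)))) and (((x_1 and x_1) or x_2) or (x_2 and x_1))) = 4/5 or 4/5 = 4/5

4/5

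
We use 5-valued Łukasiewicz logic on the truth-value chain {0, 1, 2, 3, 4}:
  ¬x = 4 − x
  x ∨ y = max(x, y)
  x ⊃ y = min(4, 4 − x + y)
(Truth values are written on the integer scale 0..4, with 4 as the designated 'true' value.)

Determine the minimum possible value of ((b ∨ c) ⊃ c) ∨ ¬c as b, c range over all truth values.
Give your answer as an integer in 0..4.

Take b = 4, c = 2:
b ∨ c = 4 ∨ 2 = 4
(b ∨ c) ⊃ c = 4 ⊃ 2 = 2
¬c = ¬2 = 2
((b ∨ c) ⊃ c) ∨ ¬c = 2 ∨ 2 = 2
No assignment yields a value below 2, so this is the minimum.

2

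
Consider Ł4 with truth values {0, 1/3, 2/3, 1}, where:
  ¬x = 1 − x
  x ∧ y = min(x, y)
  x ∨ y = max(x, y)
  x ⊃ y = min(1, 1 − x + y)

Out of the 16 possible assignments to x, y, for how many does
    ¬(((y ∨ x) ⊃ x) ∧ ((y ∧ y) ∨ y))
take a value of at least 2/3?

11

x = 0, y = 0 ↦ 1  ≥
x = 0, y = 1/3 ↦ 2/3  ≥
x = 0, y = 2/3 ↦ 2/3  ≥
x = 0, y = 1 ↦ 1  ≥
x = 1/3, y = 0 ↦ 1  ≥
x = 1/3, y = 1/3 ↦ 2/3  ≥
x = 1/3, y = 2/3 ↦ 1/3  <
x = 1/3, y = 1 ↦ 2/3  ≥
x = 2/3, y = 0 ↦ 1  ≥
x = 2/3, y = 1/3 ↦ 2/3  ≥
x = 2/3, y = 2/3 ↦ 1/3  <
x = 2/3, y = 1 ↦ 1/3  <
x = 1, y = 0 ↦ 1  ≥
x = 1, y = 1/3 ↦ 2/3  ≥
x = 1, y = 2/3 ↦ 1/3  <
x = 1, y = 1 ↦ 0  <
So 11 of the 16 assignments meet the threshold.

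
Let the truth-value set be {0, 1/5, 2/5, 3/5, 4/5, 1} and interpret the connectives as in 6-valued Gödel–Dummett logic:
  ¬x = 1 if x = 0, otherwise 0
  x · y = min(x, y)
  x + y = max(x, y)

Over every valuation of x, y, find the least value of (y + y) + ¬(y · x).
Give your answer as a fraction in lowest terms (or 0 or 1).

1/5

Take x = 1/5, y = 1/5:
y + y = 1/5 + 1/5 = 1/5
y · x = 1/5 · 1/5 = 1/5
¬(y · x) = ¬1/5 = 0
(y + y) + ¬(y · x) = 1/5 + 0 = 1/5
No assignment yields a value below 1/5, so this is the minimum.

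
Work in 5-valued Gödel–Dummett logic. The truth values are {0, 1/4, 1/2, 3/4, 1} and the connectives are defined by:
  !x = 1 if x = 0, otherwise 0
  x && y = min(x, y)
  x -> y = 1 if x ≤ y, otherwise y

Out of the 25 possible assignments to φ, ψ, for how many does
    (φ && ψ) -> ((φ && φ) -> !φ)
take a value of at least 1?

9

value 1: 9 assignments (counts)
value 0: 16 assignments
So 9 of the 25 assignments meet the threshold.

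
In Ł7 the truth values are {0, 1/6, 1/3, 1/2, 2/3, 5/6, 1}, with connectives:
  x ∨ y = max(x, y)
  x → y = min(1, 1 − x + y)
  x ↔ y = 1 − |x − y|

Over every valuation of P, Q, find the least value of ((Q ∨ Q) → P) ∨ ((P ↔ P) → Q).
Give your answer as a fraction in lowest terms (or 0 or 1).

1/2

Take P = 0, Q = 1/2:
Q ∨ Q = 1/2 ∨ 1/2 = 1/2
(Q ∨ Q) → P = 1/2 → 0 = 1/2
P ↔ P = 0 ↔ 0 = 1
(P ↔ P) → Q = 1 → 1/2 = 1/2
((Q ∨ Q) → P) ∨ ((P ↔ P) → Q) = 1/2 ∨ 1/2 = 1/2
No assignment yields a value below 1/2, so this is the minimum.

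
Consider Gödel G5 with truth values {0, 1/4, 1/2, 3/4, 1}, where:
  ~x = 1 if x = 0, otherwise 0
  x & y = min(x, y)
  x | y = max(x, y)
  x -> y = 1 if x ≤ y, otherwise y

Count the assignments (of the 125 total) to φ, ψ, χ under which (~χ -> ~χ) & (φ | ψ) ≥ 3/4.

value 1: 45 assignments (counts)
value 3/4: 35 assignments (counts)
value 1/2: 25 assignments
value 1/4: 15 assignments
value 0: 5 assignments
So 80 of the 125 assignments meet the threshold.

80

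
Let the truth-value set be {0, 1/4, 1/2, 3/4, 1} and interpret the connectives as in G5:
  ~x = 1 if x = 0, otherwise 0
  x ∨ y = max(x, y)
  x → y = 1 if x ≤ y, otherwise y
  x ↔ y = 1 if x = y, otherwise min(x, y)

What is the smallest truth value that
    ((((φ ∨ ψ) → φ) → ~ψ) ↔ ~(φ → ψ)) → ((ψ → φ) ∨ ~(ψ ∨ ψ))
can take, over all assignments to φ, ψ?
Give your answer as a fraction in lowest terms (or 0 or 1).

1/4

Take φ = 1/4, ψ = 1/2:
φ ∨ ψ = 1/4 ∨ 1/2 = 1/2
(φ ∨ ψ) → φ = 1/2 → 1/4 = 1/4
~ψ = ~1/2 = 0
((φ ∨ ψ) → φ) → ~ψ = 1/4 → 0 = 0
φ → ψ = 1/4 → 1/2 = 1
~(φ → ψ) = ~1 = 0
(((φ ∨ ψ) → φ) → ~ψ) ↔ ~(φ → ψ) = 0 ↔ 0 = 1
ψ → φ = 1/2 → 1/4 = 1/4
ψ ∨ ψ = 1/2 ∨ 1/2 = 1/2
~(ψ ∨ ψ) = ~1/2 = 0
(ψ → φ) ∨ ~(ψ ∨ ψ) = 1/4 ∨ 0 = 1/4
((((φ ∨ ψ) → φ) → ~ψ) ↔ ~(φ → ψ)) → ((ψ → φ) ∨ ~(ψ ∨ ψ)) = 1 → 1/4 = 1/4
No assignment yields a value below 1/4, so this is the minimum.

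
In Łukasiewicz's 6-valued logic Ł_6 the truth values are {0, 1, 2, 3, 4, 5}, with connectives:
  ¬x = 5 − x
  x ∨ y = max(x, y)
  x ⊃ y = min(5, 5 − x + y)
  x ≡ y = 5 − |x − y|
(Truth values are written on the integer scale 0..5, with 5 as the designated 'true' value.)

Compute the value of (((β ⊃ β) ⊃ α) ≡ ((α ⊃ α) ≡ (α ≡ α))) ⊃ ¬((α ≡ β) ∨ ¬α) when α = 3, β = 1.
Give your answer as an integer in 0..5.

β ⊃ β = 1 ⊃ 1 = 5
(β ⊃ β) ⊃ α = 5 ⊃ 3 = 3
α ⊃ α = 3 ⊃ 3 = 5
α ≡ α = 3 ≡ 3 = 5
(α ⊃ α) ≡ (α ≡ α) = 5 ≡ 5 = 5
((β ⊃ β) ⊃ α) ≡ ((α ⊃ α) ≡ (α ≡ α)) = 3 ≡ 5 = 3
α ≡ β = 3 ≡ 1 = 3
¬α = ¬3 = 2
(α ≡ β) ∨ ¬α = 3 ∨ 2 = 3
¬((α ≡ β) ∨ ¬α) = ¬3 = 2
(((β ⊃ β) ⊃ α) ≡ ((α ⊃ α) ≡ (α ≡ α))) ⊃ ¬((α ≡ β) ∨ ¬α) = 3 ⊃ 2 = 4

4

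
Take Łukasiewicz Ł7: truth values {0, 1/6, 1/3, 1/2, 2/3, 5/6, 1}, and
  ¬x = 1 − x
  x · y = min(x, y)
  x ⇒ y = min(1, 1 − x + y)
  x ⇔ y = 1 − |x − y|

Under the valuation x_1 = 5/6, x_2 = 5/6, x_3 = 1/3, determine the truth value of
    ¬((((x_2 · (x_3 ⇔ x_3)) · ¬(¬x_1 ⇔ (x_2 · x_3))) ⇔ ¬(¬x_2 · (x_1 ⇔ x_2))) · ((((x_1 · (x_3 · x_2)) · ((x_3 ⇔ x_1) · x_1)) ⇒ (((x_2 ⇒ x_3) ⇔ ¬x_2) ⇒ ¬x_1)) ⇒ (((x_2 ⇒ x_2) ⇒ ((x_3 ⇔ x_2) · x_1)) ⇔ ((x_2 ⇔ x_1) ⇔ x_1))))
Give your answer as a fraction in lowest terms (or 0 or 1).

x_3 ⇔ x_3 = 1/3 ⇔ 1/3 = 1
x_2 · (x_3 ⇔ x_3) = 5/6 · 1 = 5/6
¬x_1 = ¬5/6 = 1/6
x_2 · x_3 = 5/6 · 1/3 = 1/3
¬x_1 ⇔ (x_2 · x_3) = 1/6 ⇔ 1/3 = 5/6
¬(¬x_1 ⇔ (x_2 · x_3)) = ¬5/6 = 1/6
(x_2 · (x_3 ⇔ x_3)) · ¬(¬x_1 ⇔ (x_2 · x_3)) = 5/6 · 1/6 = 1/6
¬x_2 = ¬5/6 = 1/6
x_1 ⇔ x_2 = 5/6 ⇔ 5/6 = 1
¬x_2 · (x_1 ⇔ x_2) = 1/6 · 1 = 1/6
¬(¬x_2 · (x_1 ⇔ x_2)) = ¬1/6 = 5/6
((x_2 · (x_3 ⇔ x_3)) · ¬(¬x_1 ⇔ (x_2 · x_3))) ⇔ ¬(¬x_2 · (x_1 ⇔ x_2)) = 1/6 ⇔ 5/6 = 1/3
x_3 · x_2 = 1/3 · 5/6 = 1/3
x_1 · (x_3 · x_2) = 5/6 · 1/3 = 1/3
x_3 ⇔ x_1 = 1/3 ⇔ 5/6 = 1/2
(x_3 ⇔ x_1) · x_1 = 1/2 · 5/6 = 1/2
(x_1 · (x_3 · x_2)) · ((x_3 ⇔ x_1) · x_1) = 1/3 · 1/2 = 1/3
x_2 ⇒ x_3 = 5/6 ⇒ 1/3 = 1/2
¬x_2 = ¬5/6 = 1/6
(x_2 ⇒ x_3) ⇔ ¬x_2 = 1/2 ⇔ 1/6 = 2/3
¬x_1 = ¬5/6 = 1/6
((x_2 ⇒ x_3) ⇔ ¬x_2) ⇒ ¬x_1 = 2/3 ⇒ 1/6 = 1/2
((x_1 · (x_3 · x_2)) · ((x_3 ⇔ x_1) · x_1)) ⇒ (((x_2 ⇒ x_3) ⇔ ¬x_2) ⇒ ¬x_1) = 1/3 ⇒ 1/2 = 1
x_2 ⇒ x_2 = 5/6 ⇒ 5/6 = 1
x_3 ⇔ x_2 = 1/3 ⇔ 5/6 = 1/2
(x_3 ⇔ x_2) · x_1 = 1/2 · 5/6 = 1/2
(x_2 ⇒ x_2) ⇒ ((x_3 ⇔ x_2) · x_1) = 1 ⇒ 1/2 = 1/2
x_2 ⇔ x_1 = 5/6 ⇔ 5/6 = 1
(x_2 ⇔ x_1) ⇔ x_1 = 1 ⇔ 5/6 = 5/6
((x_2 ⇒ x_2) ⇒ ((x_3 ⇔ x_2) · x_1)) ⇔ ((x_2 ⇔ x_1) ⇔ x_1) = 1/2 ⇔ 5/6 = 2/3
(((x_1 · (x_3 · x_2)) · ((x_3 ⇔ x_1) · x_1)) ⇒ (((x_2 ⇒ x_3) ⇔ ¬x_2) ⇒ ¬x_1)) ⇒ (((x_2 ⇒ x_2) ⇒ ((x_3 ⇔ x_2) · x_1)) ⇔ ((x_2 ⇔ x_1) ⇔ x_1)) = 1 ⇒ 2/3 = 2/3
(((x_2 · (x_3 ⇔ x_3)) · ¬(¬x_1 ⇔ (x_2 · x_3))) ⇔ ¬(¬x_2 · (x_1 ⇔ x_2))) · ((((x_1 · (x_3 · x_2)) · ((x_3 ⇔ x_1) · x_1)) ⇒ (((x_2 ⇒ x_3) ⇔ ¬x_2) ⇒ ¬x_1)) ⇒ (((x_2 ⇒ x_2) ⇒ ((x_3 ⇔ x_2) · x_1)) ⇔ ((x_2 ⇔ x_1) ⇔ x_1))) = 1/3 · 2/3 = 1/3
¬((((x_2 · (x_3 ⇔ x_3)) · ¬(¬x_1 ⇔ (x_2 · x_3))) ⇔ ¬(¬x_2 · (x_1 ⇔ x_2))) · ((((x_1 · (x_3 · x_2)) · ((x_3 ⇔ x_1) · x_1)) ⇒ (((x_2 ⇒ x_3) ⇔ ¬x_2) ⇒ ¬x_1)) ⇒ (((x_2 ⇒ x_2) ⇒ ((x_3 ⇔ x_2) · x_1)) ⇔ ((x_2 ⇔ x_1) ⇔ x_1)))) = ¬1/3 = 2/3

2/3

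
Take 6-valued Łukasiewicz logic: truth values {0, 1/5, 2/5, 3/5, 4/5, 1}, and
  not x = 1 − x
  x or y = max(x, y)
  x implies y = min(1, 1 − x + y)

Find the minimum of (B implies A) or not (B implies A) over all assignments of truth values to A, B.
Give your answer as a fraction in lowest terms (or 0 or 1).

Take A = 0, B = 2/5:
B implies A = 2/5 implies 0 = 3/5
B implies A = 2/5 implies 0 = 3/5
not (B implies A) = not 3/5 = 2/5
(B implies A) or not (B implies A) = 3/5 or 2/5 = 3/5
No assignment yields a value below 3/5, so this is the minimum.

3/5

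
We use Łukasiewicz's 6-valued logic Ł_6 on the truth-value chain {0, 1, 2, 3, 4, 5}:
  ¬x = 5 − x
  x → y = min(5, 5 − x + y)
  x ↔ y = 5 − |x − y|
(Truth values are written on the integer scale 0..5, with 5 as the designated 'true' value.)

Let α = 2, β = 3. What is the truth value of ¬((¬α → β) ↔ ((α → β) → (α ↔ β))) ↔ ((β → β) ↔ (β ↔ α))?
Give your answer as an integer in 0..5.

¬α = ¬2 = 3
¬α → β = 3 → 3 = 5
α → β = 2 → 3 = 5
α ↔ β = 2 ↔ 3 = 4
(α → β) → (α ↔ β) = 5 → 4 = 4
(¬α → β) ↔ ((α → β) → (α ↔ β)) = 5 ↔ 4 = 4
¬((¬α → β) ↔ ((α → β) → (α ↔ β))) = ¬4 = 1
β → β = 3 → 3 = 5
β ↔ α = 3 ↔ 2 = 4
(β → β) ↔ (β ↔ α) = 5 ↔ 4 = 4
¬((¬α → β) ↔ ((α → β) → (α ↔ β))) ↔ ((β → β) ↔ (β ↔ α)) = 1 ↔ 4 = 2

2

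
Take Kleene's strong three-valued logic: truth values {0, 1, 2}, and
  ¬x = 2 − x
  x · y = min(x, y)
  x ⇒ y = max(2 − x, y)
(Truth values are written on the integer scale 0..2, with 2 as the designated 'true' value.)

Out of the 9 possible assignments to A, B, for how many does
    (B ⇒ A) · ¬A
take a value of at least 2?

A = 0, B = 0 ↦ 2  ≥
A = 0, B = 1 ↦ 1  <
A = 0, B = 2 ↦ 0  <
A = 1, B = 0 ↦ 1  <
A = 1, B = 1 ↦ 1  <
A = 1, B = 2 ↦ 1  <
A = 2, B = 0 ↦ 0  <
A = 2, B = 1 ↦ 0  <
A = 2, B = 2 ↦ 0  <
So 1 of the 9 assignments meets the threshold.

1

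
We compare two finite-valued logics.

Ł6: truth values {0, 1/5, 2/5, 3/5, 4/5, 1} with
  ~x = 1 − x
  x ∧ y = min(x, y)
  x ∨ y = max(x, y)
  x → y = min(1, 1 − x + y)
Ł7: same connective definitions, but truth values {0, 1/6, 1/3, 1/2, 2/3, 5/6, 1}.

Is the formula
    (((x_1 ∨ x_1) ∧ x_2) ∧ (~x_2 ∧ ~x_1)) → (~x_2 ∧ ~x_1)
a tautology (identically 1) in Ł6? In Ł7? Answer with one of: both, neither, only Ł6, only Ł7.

both

In Ł6: every assignment gives 1 — tautology.
In Ł7: every assignment gives 1 — tautology.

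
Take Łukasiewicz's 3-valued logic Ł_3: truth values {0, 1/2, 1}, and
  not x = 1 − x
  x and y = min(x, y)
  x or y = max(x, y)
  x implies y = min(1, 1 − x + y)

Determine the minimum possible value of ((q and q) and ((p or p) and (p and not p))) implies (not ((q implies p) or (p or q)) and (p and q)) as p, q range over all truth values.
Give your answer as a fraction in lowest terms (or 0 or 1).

1/2

Take p = 1/2, q = 1/2:
q and q = 1/2 and 1/2 = 1/2
p or p = 1/2 or 1/2 = 1/2
not p = not 1/2 = 1/2
p and not p = 1/2 and 1/2 = 1/2
(p or p) and (p and not p) = 1/2 and 1/2 = 1/2
(q and q) and ((p or p) and (p and not p)) = 1/2 and 1/2 = 1/2
q implies p = 1/2 implies 1/2 = 1
p or q = 1/2 or 1/2 = 1/2
(q implies p) or (p or q) = 1 or 1/2 = 1
not ((q implies p) or (p or q)) = not 1 = 0
p and q = 1/2 and 1/2 = 1/2
not ((q implies p) or (p or q)) and (p and q) = 0 and 1/2 = 0
((q and q) and ((p or p) and (p and not p))) implies (not ((q implies p) or (p or q)) and (p and q)) = 1/2 implies 0 = 1/2
No assignment yields a value below 1/2, so this is the minimum.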